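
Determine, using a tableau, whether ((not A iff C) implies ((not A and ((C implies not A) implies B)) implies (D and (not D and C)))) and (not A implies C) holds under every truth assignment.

Assume the negation and expand:
Initial set: {not (((not A iff C) implies ((not A and ((C implies not A) implies B)) implies (D and (not D and C)))) and (not A implies C))}.
not (((not A iff C) implies ((not A and ((C implies not A) implies B)) implies (D and (not D and C)))) and (not A implies C)): β-rule — branch into not ((not A iff C) implies ((not A and ((C implies not A) implies B)) implies (D and (not D and C))))  //  not (not A implies C).
  branch 1 (add not ((not A iff C) implies ((not A and ((C implies not A) implies B)) implies (D and (not D and C))))):
    not ((not A iff C) implies ((not A and ((C implies not A) implies B)) implies (D and (not D and C)))): α-rule — add (not A iff C), not ((not A and ((C implies not A) implies B)) implies (D and (not D and C))).
    not ((not A and ((C implies not A) implies B)) implies (D and (not D and C))): α-rule — add (not A and ((C implies not A) implies B)), not (D and (not D and C)).
    (not A and ((C implies not A) implies B)): α-rule — add not A, ((C implies not A) implies B).
    (not A iff C): β-rule — branch into not A, C  //  not not A, not C.
      branch 1.1 (add not A, C):
        not (D and (not D and C)): β-rule — branch into not D  //  not (not D and C).
          branch 1.1.1 (add not D):
            ((C implies not A) implies B): β-rule — branch into not (C implies not A)  //  B.
              branch 1.1.1.1 (add not (C implies not A)):
                not (C implies not A): α-rule — add C, not not A.
                × closes — contains both A and not A.
              branch 1.1.1.2 (add B):
                ○ open, literals {A=0, B=1, C=1, D=0}.
          branch 1.1.2 (add not (not D and C)):
            ((C implies not A) implies B): β-rule — branch into not (C implies not A)  //  B.
              branch 1.1.2.1 (add not (C implies not A)):
                not (C implies not A): α-rule — add C, not not A.
                × closes — contains both A and not A.
              branch 1.1.2.2 (add B):
                not (not D and C): β-rule — branch into not not D  //  not C.
                  branch 1.1.2.2.1 (add not not D):
                    ○ open, literals {A=0, B=1, C=1, D=1}.
                  branch 1.1.2.2.2 (add not C):
                    × closes — contains both C and not C.
      branch 1.2 (add not not A, not C):
        × closes — contains both A and not A.
  branch 2 (add not (not A implies C)):
    not (not A implies C): α-rule — add not A, not C.
    ○ open, literals {A=0, C=0}.
4 branches closed, 3 open.
An open branch gives a countermodel: A=0, B=1, C=1, D=0 (unmentioned atoms arbitrary); under it the original formula is false.

Not valid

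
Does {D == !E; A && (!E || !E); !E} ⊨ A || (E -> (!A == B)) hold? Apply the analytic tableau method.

Yes

Initial set: {(D == !E); (A && (!E || !E)); !E; !(A || (E -> (!A == B)))}.
(A && (!E || !E)): α-rule — add A, (!E || !E).
!(A || (E -> (!A == B))): α-rule — add !A, !(E -> (!A == B)).
× closes — contains both A and !A.
All 1 branch closes.
Every branch closed, so the premises entail the conclusion.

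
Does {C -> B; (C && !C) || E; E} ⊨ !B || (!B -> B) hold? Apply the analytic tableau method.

Yes

Initial set: {(C -> B); ((C && !C) || E); E; !(!B || (!B -> B))}.
!(!B || (!B -> B)): α-rule — add !!B, !(!B -> B).
!(!B -> B): α-rule — add !B, !B.
× closes — contains both B and !B.
All 1 branch closes.
Every branch closed, so the premises entail the conclusion.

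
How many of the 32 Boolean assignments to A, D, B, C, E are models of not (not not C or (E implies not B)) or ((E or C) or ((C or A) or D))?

30

Initial set: {T (not (not not C or (E implies not B)) or ((E or C) or ((C or A) or D)))}.
T (not (not not C or (E implies not B)) or ((E or C) or ((C or A) or D))): β-rule — branch into T not (not not C or (E implies not B))  //  T ((E or C) or ((C or A) or D)).
  branch 1 (add T not (not not C or (E implies not B))):
    T not (not not C or (E implies not B)): α-rule — add F not not C, F (E implies not B).
    F not not C: drop double negation, giving F C.
    F (E implies not B): α-rule — add T E, F not B.
    ○ open, literals {B=true, C=false, E=true}.
  branch 2 (add T ((E or C) or ((C or A) or D))):
    T ((E or C) or ((C or A) or D)): β-rule — branch into T (E or C)  //  T ((C or A) or D).
      branch 2.1 (add T (E or C)):
        T (E or C): β-rule — branch into T E  //  T C.
          branch 2.1.1 (add T E):
            ○ open, literals {E=true}.
          branch 2.1.2 (add T C):
            ○ open, literals {C=true}.
      branch 2.2 (add T ((C or A) or D)):
        T ((C or A) or D): β-rule — branch into T (C or A)  //  T D.
          branch 2.2.1 (add T (C or A)):
            T (C or A): β-rule — branch into T C  //  T A.
              branch 2.2.1.1 (add T C):
                ○ open, literals {C=true}.
              branch 2.2.1.2 (add T A):
                ○ open, literals {A=true}.
          branch 2.2.2 (add T D):
            ○ open, literals {D=true}.
0 branches closed, 6 open.
Each open branch fixes some atoms; the unmentioned ones are free. Counting distinct full assignments: branch {B=true, C=false, E=true} (A, D) contributes 4 new; branch {E=true} (A, D, B, C) contributes 12 new; branch {C=true} (A, D, B, E) contributes 8 new; branch {C=true} (A, D, B, E) contributes 0 new; branch {A=true} (D, B, C, E) contributes 4 new; branch {D=true} (A, B, C, E) contributes 2 new. Total: 30.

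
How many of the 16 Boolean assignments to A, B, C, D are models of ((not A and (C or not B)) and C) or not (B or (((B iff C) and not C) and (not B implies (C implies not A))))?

Initial set: {(((not A and (C or not B)) and C) or not (B or (((B iff C) and not C) and (not B implies (C implies not A)))))}.
(((not A and (C or not B)) and C) or not (B or (((B iff C) and not C) and (not B implies (C implies not A))))): β-rule — branch into ((not A and (C or not B)) and C)  //  not (B or (((B iff C) and not C) and (not B implies (C implies not A)))).
  branch 1 (add ((not A and (C or not B)) and C)):
    ((not A and (C or not B)) and C): α-rule — add (not A and (C or not B)), C.
    (not A and (C or not B)): α-rule — add not A, (C or not B).
    (C or not B): β-rule — branch into C  //  not B.
      branch 1.1 (add C):
        ○ open, literals {A=0, C=1}.
      branch 1.2 (add not B):
        ○ open, literals {A=0, B=0, C=1}.
  branch 2 (add not (B or (((B iff C) and not C) and (not B implies (C implies not A))))):
    not (B or (((B iff C) and not C) and (not B implies (C implies not A)))): α-rule — add not B, not (((B iff C) and not C) and (not B implies (C implies not A))).
    not (((B iff C) and not C) and (not B implies (C implies not A))): β-rule — branch into not ((B iff C) and not C)  //  not (not B implies (C implies not A)).
      branch 2.1 (add not ((B iff C) and not C)):
        not ((B iff C) and not C): β-rule — branch into not (B iff C)  //  not not C.
          branch 2.1.1 (add not (B iff C)):
            not (B iff C): β-rule — branch into B, not C  //  not B, C.
              branch 2.1.1.1 (add B, not C):
                × closes — contains both B and not B.
              branch 2.1.1.2 (add not B, C):
                ○ open, literals {B=0, C=1}.
          branch 2.1.2 (add not not C):
            ○ open, literals {B=0, C=1}.
      branch 2.2 (add not (not B implies (C implies not A))):
        not (not B implies (C implies not A)): α-rule — add not B, not (C implies not A).
        not (C implies not A): α-rule — add C, not not A.
        ○ open, literals {A=1, B=0, C=1}.
1 branch closed, 5 open.
Each open branch fixes some atoms; the unmentioned ones are free. Counting distinct full assignments: branch {A=0, C=1} (B, D) contributes 4 new; branch {A=0, B=0, C=1} (D) contributes 0 new; branch {B=0, C=1} (A, D) contributes 2 new; branch {B=0, C=1} (A, D) contributes 0 new; branch {A=1, B=0, C=1} (D) contributes 0 new. Total: 6.

6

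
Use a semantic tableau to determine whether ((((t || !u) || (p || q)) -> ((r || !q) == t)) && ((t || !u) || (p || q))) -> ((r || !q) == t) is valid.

Valid

Assume the negation and expand:
Initial set: {!(((((t || !u) || (p || q)) -> ((r || !q) == t)) && ((t || !u) || (p || q))) -> ((r || !q) == t))}.
!(((((t || !u) || (p || q)) -> ((r || !q) == t)) && ((t || !u) || (p || q))) -> ((r || !q) == t)): α-rule — add ((((t || !u) || (p || q)) -> ((r || !q) == t)) && ((t || !u) || (p || q))), !((r || !q) == t).
((((t || !u) || (p || q)) -> ((r || !q) == t)) && ((t || !u) || (p || q))): α-rule — add (((t || !u) || (p || q)) -> ((r || !q) == t)), ((t || !u) || (p || q)).
!((r || !q) == t): β-rule — branch into (r || !q), !t  //  !(r || !q), t.
  branch 1 (add (r || !q), !t):
    (((t || !u) || (p || q)) -> ((r || !q) == t)): β-rule — branch into !((t || !u) || (p || q))  //  ((r || !q) == t).
      branch 1.1 (add !((t || !u) || (p || q))):
        !((t || !u) || (p || q)): α-rule — add !(t || !u), !(p || q).
        !(t || !u): α-rule — add !t, !!u.
        !(p || q): α-rule — add !p, !q.
        ((t || !u) || (p || q)): β-rule — branch into (t || !u)  //  (p || q).
          branch 1.1.1 (add (t || !u)):
            (r || !q): β-rule — branch into r  //  !q.
              branch 1.1.1.1 (add r):
                (t || !u): β-rule — branch into t  //  !u.
                  branch 1.1.1.1.1 (add t):
                    × closes — contains both t and !t.
                  branch 1.1.1.1.2 (add !u):
                    × closes — contains both u and !u.
              branch 1.1.1.2 (add !q):
                (t || !u): β-rule — branch into t  //  !u.
                  branch 1.1.1.2.1 (add t):
                    × closes — contains both t and !t.
                  branch 1.1.1.2.2 (add !u):
                    × closes — contains both u and !u.
          branch 1.1.2 (add (p || q)):
            (r || !q): β-rule — branch into r  //  !q.
              branch 1.1.2.1 (add r):
                (p || q): β-rule — branch into p  //  q.
                  branch 1.1.2.1.1 (add p):
                    × closes — contains both p and !p.
                  branch 1.1.2.1.2 (add q):
                    × closes — contains both q and !q.
              branch 1.1.2.2 (add !q):
                (p || q): β-rule — branch into p  //  q.
                  branch 1.1.2.2.1 (add p):
                    × closes — contains both p and !p.
                  branch 1.1.2.2.2 (add q):
                    × closes — contains both q and !q.
      branch 1.2 (add ((r || !q) == t)):
        ((t || !u) || (p || q)): β-rule — branch into (t || !u)  //  (p || q).
          branch 1.2.1 (add (t || !u)):
            (r || !q): β-rule — branch into r  //  !q.
              branch 1.2.1.1 (add r):
                ((r || !q) == t): β-rule — branch into (r || !q), t  //  !(r || !q), !t.
                  branch 1.2.1.1.1 (add (r || !q), t):
                    × closes — contains both t and !t.
                  branch 1.2.1.1.2 (add !(r || !q), !t):
                    !(r || !q): α-rule — add !r, !!q.
                    × closes — contains both r and !r.
              branch 1.2.1.2 (add !q):
                ((r || !q) == t): β-rule — branch into (r || !q), t  //  !(r || !q), !t.
                  branch 1.2.1.2.1 (add (r || !q), t):
                    × closes — contains both t and !t.
                  branch 1.2.1.2.2 (add !(r || !q), !t):
                    !(r || !q): α-rule — add !r, !!q.
                    × closes — contains both q and !q.
          branch 1.2.2 (add (p || q)):
            (r || !q): β-rule — branch into r  //  !q.
              branch 1.2.2.1 (add r):
                ((r || !q) == t): β-rule — branch into (r || !q), t  //  !(r || !q), !t.
                  branch 1.2.2.1.1 (add (r || !q), t):
                    × closes — contains both t and !t.
                  branch 1.2.2.1.2 (add !(r || !q), !t):
                    !(r || !q): α-rule — add !r, !!q.
                    × closes — contains both r and !r.
              branch 1.2.2.2 (add !q):
                ((r || !q) == t): β-rule — branch into (r || !q), t  //  !(r || !q), !t.
                  branch 1.2.2.2.1 (add (r || !q), t):
                    × closes — contains both t and !t.
                  branch 1.2.2.2.2 (add !(r || !q), !t):
                    !(r || !q): α-rule — add !r, !!q.
                    × closes — contains both q and !q.
  branch 2 (add !(r || !q), t):
    !(r || !q): α-rule — add !r, !!q.
    (((t || !u) || (p || q)) -> ((r || !q) == t)): β-rule — branch into !((t || !u) || (p || q))  //  ((r || !q) == t).
      branch 2.1 (add !((t || !u) || (p || q))):
        !((t || !u) || (p || q)): α-rule — add !(t || !u), !(p || q).
        !(t || !u): α-rule — add !t, !!u.
        × closes — contains both t and !t.
      branch 2.2 (add ((r || !q) == t)):
        ((t || !u) || (p || q)): β-rule — branch into (t || !u)  //  (p || q).
          branch 2.2.1 (add (t || !u)):
            ((r || !q) == t): β-rule — branch into (r || !q), t  //  !(r || !q), !t.
              branch 2.2.1.1 (add (r || !q), t):
                (t || !u): β-rule — branch into t  //  !u.
                  branch 2.2.1.1.1 (add t):
                    (r || !q): β-rule — branch into r  //  !q.
                      branch 2.2.1.1.1.1 (add r):
                        × closes — contains both r and !r.
                      branch 2.2.1.1.1.2 (add !q):
                        × closes — contains both q and !q.
                  branch 2.2.1.1.2 (add !u):
                    (r || !q): β-rule — branch into r  //  !q.
                      branch 2.2.1.1.2.1 (add r):
                        × closes — contains both r and !r.
                      branch 2.2.1.1.2.2 (add !q):
                        × closes — contains both q and !q.
              branch 2.2.1.2 (add !(r || !q), !t):
                × closes — contains both t and !t.
          branch 2.2.2 (add (p || q)):
            ((r || !q) == t): β-rule — branch into (r || !q), t  //  !(r || !q), !t.
              branch 2.2.2.1 (add (r || !q), t):
                (p || q): β-rule — branch into p  //  q.
                  branch 2.2.2.1.1 (add p):
                    (r || !q): β-rule — branch into r  //  !q.
                      branch 2.2.2.1.1.1 (add r):
                        × closes — contains both r and !r.
                      branch 2.2.2.1.1.2 (add !q):
                        × closes — contains both q and !q.
                  branch 2.2.2.1.2 (add q):
                    (r || !q): β-rule — branch into r  //  !q.
                      branch 2.2.2.1.2.1 (add r):
                        × closes — contains both r and !r.
                      branch 2.2.2.1.2.2 (add !q):
                        × closes — contains both q and !q.
              branch 2.2.2.2 (add !(r || !q), !t):
                × closes — contains both t and !t.
All 27 branches close.
Every branch closed, so the negation is unsatisfiable and the formula is valid.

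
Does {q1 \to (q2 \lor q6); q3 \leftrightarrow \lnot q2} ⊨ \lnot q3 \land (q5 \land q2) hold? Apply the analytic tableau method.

No

Initial set: {(q1 \to (q2 \lor q6)); (q3 \leftrightarrow \lnot q2); \lnot (\lnot q3 \land (q5 \land q2))}.
(q1 \to (q2 \lor q6)): β-rule — branch into \lnot q1  //  (q2 \lor q6).
  branch 1 (add \lnot q1):
    (q3 \leftrightarrow \lnot q2): β-rule — branch into q3, \lnot q2  //  \lnot q3, \lnot \lnot q2.
      branch 1.1 (add q3, \lnot q2):
        \lnot (\lnot q3 \land (q5 \land q2)): β-rule — branch into \lnot \lnot q3  //  \lnot (q5 \land q2).
          branch 1.1.1 (add \lnot \lnot q3):
            ○ open, literals {q1=0, q2=0, q3=1}.
          branch 1.1.2 (add \lnot (q5 \land q2)):
            \lnot (q5 \land q2): β-rule — branch into \lnot q5  //  \lnot q2.
              branch 1.1.2.1 (add \lnot q5):
                ○ open, literals {q1=0, q2=0, q3=1, q5=0}.
              branch 1.1.2.2 (add \lnot q2):
                ○ open, literals {q1=0, q2=0, q3=1}.
      branch 1.2 (add \lnot q3, \lnot \lnot q2):
        \lnot (\lnot q3 \land (q5 \land q2)): β-rule — branch into \lnot \lnot q3  //  \lnot (q5 \land q2).
          branch 1.2.1 (add \lnot \lnot q3):
            × closes — contains both q3 and \lnot q3.
          branch 1.2.2 (add \lnot (q5 \land q2)):
            \lnot (q5 \land q2): β-rule — branch into \lnot q5  //  \lnot q2.
              branch 1.2.2.1 (add \lnot q5):
                ○ open, literals {q1=0, q2=1, q3=0, q5=0}.
              branch 1.2.2.2 (add \lnot q2):
                × closes — contains both q2 and \lnot q2.
  branch 2 (add (q2 \lor q6)):
    (q3 \leftrightarrow \lnot q2): β-rule — branch into q3, \lnot q2  //  \lnot q3, \lnot \lnot q2.
      branch 2.1 (add q3, \lnot q2):
        \lnot (\lnot q3 \land (q5 \land q2)): β-rule — branch into \lnot \lnot q3  //  \lnot (q5 \land q2).
          branch 2.1.1 (add \lnot \lnot q3):
            (q2 \lor q6): β-rule — branch into q2  //  q6.
              branch 2.1.1.1 (add q2):
                × closes — contains both q2 and \lnot q2.
              branch 2.1.1.2 (add q6):
                ○ open, literals {q2=0, q3=1, q6=1}.
          branch 2.1.2 (add \lnot (q5 \land q2)):
            (q2 \lor q6): β-rule — branch into q2  //  q6.
              branch 2.1.2.1 (add q2):
                × closes — contains both q2 and \lnot q2.
              branch 2.1.2.2 (add q6):
                \lnot (q5 \land q2): β-rule — branch into \lnot q5  //  \lnot q2.
                  branch 2.1.2.2.1 (add \lnot q5):
                    ○ open, literals {q2=0, q3=1, q5=0, q6=1}.
                  branch 2.1.2.2.2 (add \lnot q2):
                    ○ open, literals {q2=0, q3=1, q6=1}.
      branch 2.2 (add \lnot q3, \lnot \lnot q2):
        \lnot (\lnot q3 \land (q5 \land q2)): β-rule — branch into \lnot \lnot q3  //  \lnot (q5 \land q2).
          branch 2.2.1 (add \lnot \lnot q3):
            × closes — contains both q3 and \lnot q3.
          branch 2.2.2 (add \lnot (q5 \land q2)):
            (q2 \lor q6): β-rule — branch into q2  //  q6.
              branch 2.2.2.1 (add q2):
                \lnot (q5 \land q2): β-rule — branch into \lnot q5  //  \lnot q2.
                  branch 2.2.2.1.1 (add \lnot q5):
                    ○ open, literals {q2=1, q3=0, q5=0}.
                  branch 2.2.2.1.2 (add \lnot q2):
                    × closes — contains both q2 and \lnot q2.
              branch 2.2.2.2 (add q6):
                \lnot (q5 \land q2): β-rule — branch into \lnot q5  //  \lnot q2.
                  branch 2.2.2.2.1 (add \lnot q5):
                    ○ open, literals {q2=1, q3=0, q5=0, q6=1}.
                  branch 2.2.2.2.2 (add \lnot q2):
                    × closes — contains both q2 and \lnot q2.
7 branches closed, 9 open.
An open branch gives a countermodel: q1=0, q2=0, q3=1 (unmentioned atoms arbitrary); the premises hold there but the conclusion fails.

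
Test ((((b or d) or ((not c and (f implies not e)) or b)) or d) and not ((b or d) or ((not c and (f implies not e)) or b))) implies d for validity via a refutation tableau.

Valid

Assume the negation and expand:
Initial set: {F (((((b or d) or ((not c and (f implies not e)) or b)) or d) and not ((b or d) or ((not c and (f implies not e)) or b))) implies d)}.
F (((((b or d) or ((not c and (f implies not e)) or b)) or d) and not ((b or d) or ((not c and (f implies not e)) or b))) implies d): α-rule — add T ((((b or d) or ((not c and (f implies not e)) or b)) or d) and not ((b or d) or ((not c and (f implies not e)) or b))), F d.
T ((((b or d) or ((not c and (f implies not e)) or b)) or d) and not ((b or d) or ((not c and (f implies not e)) or b))): α-rule — add T (((b or d) or ((not c and (f implies not e)) or b)) or d), T not ((b or d) or ((not c and (f implies not e)) or b)).
T not ((b or d) or ((not c and (f implies not e)) or b)): α-rule — add F (b or d), F ((not c and (f implies not e)) or b).
F (b or d): α-rule — add F b, F d.
F ((not c and (f implies not e)) or b): α-rule — add F (not c and (f implies not e)), F b.
T (((b or d) or ((not c and (f implies not e)) or b)) or d): β-rule — branch into T ((b or d) or ((not c and (f implies not e)) or b))  //  T d.
  branch 1 (add T ((b or d) or ((not c and (f implies not e)) or b))):
    F (not c and (f implies not e)): β-rule — branch into F not c  //  F (f implies not e).
      branch 1.1 (add F not c):
        T ((b or d) or ((not c and (f implies not e)) or b)): β-rule — branch into T (b or d)  //  T ((not c and (f implies not e)) or b).
          branch 1.1.1 (add T (b or d)):
            T (b or d): β-rule — branch into T b  //  T d.
              branch 1.1.1.1 (add T b):
                × closes — contains both b and not b.
              branch 1.1.1.2 (add T d):
                × closes — contains both d and not d.
          branch 1.1.2 (add T ((not c and (f implies not e)) or b)):
            T ((not c and (f implies not e)) or b): β-rule — branch into T (not c and (f implies not e))  //  T b.
              branch 1.1.2.1 (add T (not c and (f implies not e))):
                T (not c and (f implies not e)): α-rule — add T not c, T (f implies not e).
                × closes — contains both c and not c.
              branch 1.1.2.2 (add T b):
                × closes — contains both b and not b.
      branch 1.2 (add F (f implies not e)):
        F (f implies not e): α-rule — add T f, F not e.
        T ((b or d) or ((not c and (f implies not e)) or b)): β-rule — branch into T (b or d)  //  T ((not c and (f implies not e)) or b).
          branch 1.2.1 (add T (b or d)):
            T (b or d): β-rule — branch into T b  //  T d.
              branch 1.2.1.1 (add T b):
                × closes — contains both b and not b.
              branch 1.2.1.2 (add T d):
                × closes — contains both d and not d.
          branch 1.2.2 (add T ((not c and (f implies not e)) or b)):
            T ((not c and (f implies not e)) or b): β-rule — branch into T (not c and (f implies not e))  //  T b.
              branch 1.2.2.1 (add T (not c and (f implies not e))):
                T (not c and (f implies not e)): α-rule — add T not c, T (f implies not e).
                T (f implies not e): β-rule — branch into F f  //  T not e.
                  branch 1.2.2.1.1 (add F f):
                    × closes — contains both f and not f.
                  branch 1.2.2.1.2 (add T not e):
                    × closes — contains both e and not e.
              branch 1.2.2.2 (add T b):
                × closes — contains both b and not b.
  branch 2 (add T d):
    × closes — contains both d and not d.
All 10 branches close.
Every branch closed, so the negation is unsatisfiable and the formula is valid.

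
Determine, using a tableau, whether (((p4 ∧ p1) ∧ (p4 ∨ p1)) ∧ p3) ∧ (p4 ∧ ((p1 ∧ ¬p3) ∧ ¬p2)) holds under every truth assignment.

Assume the negation and expand:
Initial set: {¬((((p4 ∧ p1) ∧ (p4 ∨ p1)) ∧ p3) ∧ (p4 ∧ ((p1 ∧ ¬p3) ∧ ¬p2)))}.
¬((((p4 ∧ p1) ∧ (p4 ∨ p1)) ∧ p3) ∧ (p4 ∧ ((p1 ∧ ¬p3) ∧ ¬p2))): β-rule — branch into ¬(((p4 ∧ p1) ∧ (p4 ∨ p1)) ∧ p3)  //  ¬(p4 ∧ ((p1 ∧ ¬p3) ∧ ¬p2)).
  branch 1 (add ¬(((p4 ∧ p1) ∧ (p4 ∨ p1)) ∧ p3)):
    ¬(((p4 ∧ p1) ∧ (p4 ∨ p1)) ∧ p3): β-rule — branch into ¬((p4 ∧ p1) ∧ (p4 ∨ p1))  //  ¬p3.
      branch 1.1 (add ¬((p4 ∧ p1) ∧ (p4 ∨ p1))):
        ¬((p4 ∧ p1) ∧ (p4 ∨ p1)): β-rule — branch into ¬(p4 ∧ p1)  //  ¬(p4 ∨ p1).
          branch 1.1.1 (add ¬(p4 ∧ p1)):
            ¬(p4 ∧ p1): β-rule — branch into ¬p4  //  ¬p1.
              branch 1.1.1.1 (add ¬p4):
                ○ open, literals {p4=false}.
              branch 1.1.1.2 (add ¬p1):
                ○ open, literals {p1=false}.
          branch 1.1.2 (add ¬(p4 ∨ p1)):
            ¬(p4 ∨ p1): α-rule — add ¬p4, ¬p1.
            ○ open, literals {p1=false, p4=false}.
      branch 1.2 (add ¬p3):
        ○ open, literals {p3=false}.
  branch 2 (add ¬(p4 ∧ ((p1 ∧ ¬p3) ∧ ¬p2))):
    ¬(p4 ∧ ((p1 ∧ ¬p3) ∧ ¬p2)): β-rule — branch into ¬p4  //  ¬((p1 ∧ ¬p3) ∧ ¬p2).
      branch 2.1 (add ¬p4):
        ○ open, literals {p4=false}.
      branch 2.2 (add ¬((p1 ∧ ¬p3) ∧ ¬p2)):
        ¬((p1 ∧ ¬p3) ∧ ¬p2): β-rule — branch into ¬(p1 ∧ ¬p3)  //  ¬¬p2.
          branch 2.2.1 (add ¬(p1 ∧ ¬p3)):
            ¬(p1 ∧ ¬p3): β-rule — branch into ¬p1  //  ¬¬p3.
              branch 2.2.1.1 (add ¬p1):
                ○ open, literals {p1=false}.
              branch 2.2.1.2 (add ¬¬p3):
                ○ open, literals {p3=true}.
          branch 2.2.2 (add ¬¬p2):
            ○ open, literals {p2=true}.
0 branches closed, 8 open.
An open branch gives a countermodel: p4=false (unmentioned atoms arbitrary); under it the original formula is false.

Not valid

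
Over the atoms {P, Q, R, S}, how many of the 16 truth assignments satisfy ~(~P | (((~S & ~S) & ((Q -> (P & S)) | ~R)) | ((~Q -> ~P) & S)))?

3

Initial set: {~(~P | (((~S & ~S) & ((Q -> (P & S)) | ~R)) | ((~Q -> ~P) & S)))}.
~(~P | (((~S & ~S) & ((Q -> (P & S)) | ~R)) | ((~Q -> ~P) & S))): α-rule — add ~~P, ~(((~S & ~S) & ((Q -> (P & S)) | ~R)) | ((~Q -> ~P) & S)).
~(((~S & ~S) & ((Q -> (P & S)) | ~R)) | ((~Q -> ~P) & S)): α-rule — add ~((~S & ~S) & ((Q -> (P & S)) | ~R)), ~((~Q -> ~P) & S).
~((~S & ~S) & ((Q -> (P & S)) | ~R)): β-rule — branch into ~(~S & ~S)  //  ~((Q -> (P & S)) | ~R).
  branch 1 (add ~(~S & ~S)):
    ~((~Q -> ~P) & S): β-rule — branch into ~(~Q -> ~P)  //  ~S.
      branch 1.1 (add ~(~Q -> ~P)):
        ~(~Q -> ~P): α-rule — add ~Q, ~~P.
        ~(~S & ~S): β-rule — branch into ~~S  //  ~~S.
          branch 1.1.1 (add ~~S):
            ○ open, literals {P=T, Q=F, S=T}.
          branch 1.1.2 (add ~~S):
            ○ open, literals {P=T, Q=F, S=T}.
      branch 1.2 (add ~S):
        ~(~S & ~S): β-rule — branch into ~~S  //  ~~S.
          branch 1.2.1 (add ~~S):
            × closes — contains both S and ~S.
          branch 1.2.2 (add ~~S):
            × closes — contains both S and ~S.
  branch 2 (add ~((Q -> (P & S)) | ~R)):
    ~((Q -> (P & S)) | ~R): α-rule — add ~(Q -> (P & S)), ~~R.
    ~(Q -> (P & S)): α-rule — add Q, ~(P & S).
    ~((~Q -> ~P) & S): β-rule — branch into ~(~Q -> ~P)  //  ~S.
      branch 2.1 (add ~(~Q -> ~P)):
        ~(~Q -> ~P): α-rule — add ~Q, ~~P.
        × closes — contains both Q and ~Q.
      branch 2.2 (add ~S):
        ~(P & S): β-rule — branch into ~P  //  ~S.
          branch 2.2.1 (add ~P):
            × closes — contains both P and ~P.
          branch 2.2.2 (add ~S):
            ○ open, literals {P=T, Q=T, R=T, S=F}.
4 branches closed, 3 open.
Each open branch fixes some atoms; the unmentioned ones are free. Counting distinct full assignments: branch {P=T, Q=F, S=T} (R) contributes 2 new; branch {P=T, Q=F, S=T} (R) contributes 0 new; branch {P=T, Q=T, R=T, S=F} (none free) contributes 1 new. Total: 3.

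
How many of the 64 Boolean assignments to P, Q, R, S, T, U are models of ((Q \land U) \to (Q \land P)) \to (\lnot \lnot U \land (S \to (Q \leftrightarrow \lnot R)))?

26

Initial set: {T (((Q \land U) \to (Q \land P)) \to (\lnot \lnot U \land (S \to (Q \leftrightarrow \lnot R))))}.
T (((Q \land U) \to (Q \land P)) \to (\lnot \lnot U \land (S \to (Q \leftrightarrow \lnot R)))): β-rule — branch into F ((Q \land U) \to (Q \land P))  //  T (\lnot \lnot U \land (S \to (Q \leftrightarrow \lnot R))).
  branch 1 (add F ((Q \land U) \to (Q \land P))):
    F ((Q \land U) \to (Q \land P)): α-rule — add T (Q \land U), F (Q \land P).
    T (Q \land U): α-rule — add T Q, T U.
    F (Q \land P): β-rule — branch into F Q  //  F P.
      branch 1.1 (add F Q):
        × closes — contains both Q and \lnot Q.
      branch 1.2 (add F P):
        ○ open, literals {P=false, Q=true, U=true}.
  branch 2 (add T (\lnot \lnot U \land (S \to (Q \leftrightarrow \lnot R)))):
    T (\lnot \lnot U \land (S \to (Q \leftrightarrow \lnot R))): α-rule — add T \lnot \lnot U, T (S \to (Q \leftrightarrow \lnot R)).
    T \lnot \lnot U: drop double negation, giving T U.
    T (S \to (Q \leftrightarrow \lnot R)): β-rule — branch into F S  //  T (Q \leftrightarrow \lnot R).
      branch 2.1 (add F S):
        ○ open, literals {S=false, U=true}.
      branch 2.2 (add T (Q \leftrightarrow \lnot R)):
        T (Q \leftrightarrow \lnot R): β-rule — branch into T Q, T \lnot R  //  F Q, F \lnot R.
          branch 2.2.1 (add T Q, T \lnot R):
            ○ open, literals {Q=true, R=false, U=true}.
          branch 2.2.2 (add F Q, F \lnot R):
            ○ open, literals {Q=false, R=true, U=true}.
1 branch closed, 4 open.
Each open branch fixes some atoms; the unmentioned ones are free. Counting distinct full assignments: branch {P=false, Q=true, U=true} (R, S, T) contributes 8 new; branch {S=false, U=true} (P, Q, R, T) contributes 12 new; branch {Q=true, R=false, U=true} (P, S, T) contributes 2 new; branch {Q=false, R=true, U=true} (P, S, T) contributes 4 new. Total: 26.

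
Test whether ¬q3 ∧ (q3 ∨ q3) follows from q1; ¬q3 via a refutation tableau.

No

Initial set: {T q1; T ¬q3; F (¬q3 ∧ (q3 ∨ q3))}.
F (¬q3 ∧ (q3 ∨ q3)): β-rule — branch into F ¬q3  //  F (q3 ∨ q3).
  branch 1 (add F ¬q3):
    × closes — contains both q3 and ¬q3.
  branch 2 (add F (q3 ∨ q3)):
    F (q3 ∨ q3): α-rule — add F q3, F q3.
    ○ open, literals {q1=true, q3=false}.
1 branch closed, 1 open.
An open branch gives a countermodel: q1=true, q3=false (unmentioned atoms arbitrary); the premises hold there but the conclusion fails.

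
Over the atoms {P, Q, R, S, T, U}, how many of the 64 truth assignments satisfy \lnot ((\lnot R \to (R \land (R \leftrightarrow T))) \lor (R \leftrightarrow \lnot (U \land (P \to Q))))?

20

Initial set: {T \lnot ((\lnot R \to (R \land (R \leftrightarrow T))) \lor (R \leftrightarrow \lnot (U \land (P \to Q))))}.
T \lnot ((\lnot R \to (R \land (R \leftrightarrow T))) \lor (R \leftrightarrow \lnot (U \land (P \to Q)))): α-rule — add F (\lnot R \to (R \land (R \leftrightarrow T))), F (R \leftrightarrow \lnot (U \land (P \to Q))).
F (\lnot R \to (R \land (R \leftrightarrow T))): α-rule — add T \lnot R, F (R \land (R \leftrightarrow T)).
F (R \leftrightarrow \lnot (U \land (P \to Q))): β-rule — branch into T R, F \lnot (U \land (P \to Q))  //  F R, T \lnot (U \land (P \to Q)).
  branch 1 (add T R, F \lnot (U \land (P \to Q))):
    × closes — contains both R and \lnot R.
  branch 2 (add F R, T \lnot (U \land (P \to Q))):
    F (R \land (R \leftrightarrow T)): β-rule — branch into F R  //  F (R \leftrightarrow T).
      branch 2.1 (add F R):
        T \lnot (U \land (P \to Q)): β-rule — branch into F U  //  F (P \to Q).
          branch 2.1.1 (add F U):
            ○ open, literals {R=F, U=F}.
          branch 2.1.2 (add F (P \to Q)):
            F (P \to Q): α-rule — add T P, F Q.
            ○ open, literals {P=T, Q=F, R=F}.
      branch 2.2 (add F (R \leftrightarrow T)):
        T \lnot (U \land (P \to Q)): β-rule — branch into F U  //  F (P \to Q).
          branch 2.2.1 (add F U):
            F (R \leftrightarrow T): β-rule — branch into T R, F T  //  F R, T T.
              branch 2.2.1.1 (add T R, F T):
                × closes — contains both R and \lnot R.
              branch 2.2.1.2 (add F R, T T):
                ○ open, literals {R=F, T=T, U=F}.
          branch 2.2.2 (add F (P \to Q)):
            F (P \to Q): α-rule — add T P, F Q.
            F (R \leftrightarrow T): β-rule — branch into T R, F T  //  F R, T T.
              branch 2.2.2.1 (add T R, F T):
                × closes — contains both R and \lnot R.
              branch 2.2.2.2 (add F R, T T):
                ○ open, literals {P=T, Q=F, R=F, T=T}.
3 branches closed, 4 open.
Each open branch fixes some atoms; the unmentioned ones are free. Counting distinct full assignments: branch {R=F, U=F} (P, Q, S, T) contributes 16 new; branch {P=T, Q=F, R=F} (S, T, U) contributes 4 new; branch {R=F, T=T, U=F} (P, Q, S) contributes 0 new; branch {P=T, Q=F, R=F, T=T} (S, U) contributes 0 new. Total: 20.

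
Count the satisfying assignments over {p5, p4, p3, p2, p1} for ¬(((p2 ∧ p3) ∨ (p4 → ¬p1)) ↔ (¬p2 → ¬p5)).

Initial set: {T ¬(((p2 ∧ p3) ∨ (p4 → ¬p1)) ↔ (¬p2 → ¬p5))}.
T ¬(((p2 ∧ p3) ∨ (p4 → ¬p1)) ↔ (¬p2 → ¬p5)): β-rule — branch into T ((p2 ∧ p3) ∨ (p4 → ¬p1)), F (¬p2 → ¬p5)  //  F ((p2 ∧ p3) ∨ (p4 → ¬p1)), T (¬p2 → ¬p5).
  branch 1 (add T ((p2 ∧ p3) ∨ (p4 → ¬p1)), F (¬p2 → ¬p5)):
    F (¬p2 → ¬p5): α-rule — add T ¬p2, F ¬p5.
    T ((p2 ∧ p3) ∨ (p4 → ¬p1)): β-rule — branch into T (p2 ∧ p3)  //  T (p4 → ¬p1).
      branch 1.1 (add T (p2 ∧ p3)):
        T (p2 ∧ p3): α-rule — add T p2, T p3.
        × closes — contains both p2 and ¬p2.
      branch 1.2 (add T (p4 → ¬p1)):
        T (p4 → ¬p1): β-rule — branch into F p4  //  T ¬p1.
          branch 1.2.1 (add F p4):
            ○ open, literals {p2=F, p4=F, p5=T}.
          branch 1.2.2 (add T ¬p1):
            ○ open, literals {p1=F, p2=F, p5=T}.
  branch 2 (add F ((p2 ∧ p3) ∨ (p4 → ¬p1)), T (¬p2 → ¬p5)):
    F ((p2 ∧ p3) ∨ (p4 → ¬p1)): α-rule — add F (p2 ∧ p3), F (p4 → ¬p1).
    F (p4 → ¬p1): α-rule — add T p4, F ¬p1.
    T (¬p2 → ¬p5): β-rule — branch into F ¬p2  //  T ¬p5.
      branch 2.1 (add F ¬p2):
        F (p2 ∧ p3): β-rule — branch into F p2  //  F p3.
          branch 2.1.1 (add F p2):
            × closes — contains both p2 and ¬p2.
          branch 2.1.2 (add F p3):
            ○ open, literals {p1=T, p2=T, p3=F, p4=T}.
      branch 2.2 (add T ¬p5):
        F (p2 ∧ p3): β-rule — branch into F p2  //  F p3.
          branch 2.2.1 (add F p2):
            ○ open, literals {p1=T, p2=F, p4=T, p5=F}.
          branch 2.2.2 (add F p3):
            ○ open, literals {p1=T, p3=F, p4=T, p5=F}.
2 branches closed, 5 open.
Each open branch fixes some atoms; the unmentioned ones are free. Counting distinct full assignments: branch {p2=F, p4=F, p5=T} (p3, p1) contributes 4 new; branch {p1=F, p2=F, p5=T} (p4, p3) contributes 2 new; branch {p1=T, p2=T, p3=F, p4=T} (p5) contributes 2 new; branch {p1=T, p2=F, p4=T, p5=F} (p3) contributes 2 new; branch {p1=T, p3=F, p4=T, p5=F} (p2) contributes 0 new. Total: 10.

10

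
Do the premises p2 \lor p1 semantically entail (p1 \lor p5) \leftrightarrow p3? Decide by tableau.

No

Initial set: {(p2 \lor p1); \lnot ((p1 \lor p5) \leftrightarrow p3)}.
(p2 \lor p1): β-rule — branch into p2  //  p1.
  branch 1 (add p2):
    \lnot ((p1 \lor p5) \leftrightarrow p3): β-rule — branch into (p1 \lor p5), \lnot p3  //  \lnot (p1 \lor p5), p3.
      branch 1.1 (add (p1 \lor p5), \lnot p3):
        (p1 \lor p5): β-rule — branch into p1  //  p5.
          branch 1.1.1 (add p1):
            ○ open, literals {p1=1, p2=1, p3=0}.
          branch 1.1.2 (add p5):
            ○ open, literals {p2=1, p3=0, p5=1}.
      branch 1.2 (add \lnot (p1 \lor p5), p3):
        \lnot (p1 \lor p5): α-rule — add \lnot p1, \lnot p5.
        ○ open, literals {p1=0, p2=1, p3=1, p5=0}.
  branch 2 (add p1):
    \lnot ((p1 \lor p5) \leftrightarrow p3): β-rule — branch into (p1 \lor p5), \lnot p3  //  \lnot (p1 \lor p5), p3.
      branch 2.1 (add (p1 \lor p5), \lnot p3):
        (p1 \lor p5): β-rule — branch into p1  //  p5.
          branch 2.1.1 (add p1):
            ○ open, literals {p1=1, p3=0}.
          branch 2.1.2 (add p5):
            ○ open, literals {p1=1, p3=0, p5=1}.
      branch 2.2 (add \lnot (p1 \lor p5), p3):
        \lnot (p1 \lor p5): α-rule — add \lnot p1, \lnot p5.
        × closes — contains both p1 and \lnot p1.
1 branch closed, 5 open.
An open branch gives a countermodel: p1=1, p2=1, p3=0 (unmentioned atoms arbitrary); the premises hold there but the conclusion fails.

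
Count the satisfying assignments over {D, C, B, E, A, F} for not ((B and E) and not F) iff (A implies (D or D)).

Initial set: {(not ((B and E) and not F) iff (A implies (D or D)))}.
(not ((B and E) and not F) iff (A implies (D or D))): β-rule — branch into not ((B and E) and not F), (A implies (D or D))  //  not not ((B and E) and not F), not (A implies (D or D)).
  branch 1 (add not ((B and E) and not F), (A implies (D or D))):
    not ((B and E) and not F): β-rule — branch into not (B and E)  //  not not F.
      branch 1.1 (add not (B and E)):
        (A implies (D or D)): β-rule — branch into not A  //  (D or D).
          branch 1.1.1 (add not A):
            not (B and E): β-rule — branch into not B  //  not E.
              branch 1.1.1.1 (add not B):
                ○ open, literals {A=0, B=0}.
              branch 1.1.1.2 (add not E):
                ○ open, literals {A=0, E=0}.
          branch 1.1.2 (add (D or D)):
            not (B and E): β-rule — branch into not B  //  not E.
              branch 1.1.2.1 (add not B):
                (D or D): β-rule — branch into D  //  D.
                  branch 1.1.2.1.1 (add D):
                    ○ open, literals {B=0, D=1}.
                  branch 1.1.2.1.2 (add D):
                    ○ open, literals {B=0, D=1}.
              branch 1.1.2.2 (add not E):
                (D or D): β-rule — branch into D  //  D.
                  branch 1.1.2.2.1 (add D):
                    ○ open, literals {D=1, E=0}.
                  branch 1.1.2.2.2 (add D):
                    ○ open, literals {D=1, E=0}.
      branch 1.2 (add not not F):
        (A implies (D or D)): β-rule — branch into not A  //  (D or D).
          branch 1.2.1 (add not A):
            ○ open, literals {A=0, F=1}.
          branch 1.2.2 (add (D or D)):
            (D or D): β-rule — branch into D  //  D.
              branch 1.2.2.1 (add D):
                ○ open, literals {D=1, F=1}.
              branch 1.2.2.2 (add D):
                ○ open, literals {D=1, F=1}.
  branch 2 (add not not ((B and E) and not F), not (A implies (D or D))):
    not not ((B and E) and not F): α-rule — add (B and E), not F.
    not (A implies (D or D)): α-rule — add A, not (D or D).
    (B and E): α-rule — add B, E.
    not (D or D): α-rule — add not D, not D.
    ○ open, literals {A=1, B=1, D=0, E=1, F=0}.
0 branches closed, 10 open.
Each open branch fixes some atoms; the unmentioned ones are free. Counting distinct full assignments: branch {A=0, B=0} (D, C, E, F) contributes 16 new; branch {A=0, E=0} (D, C, B, F) contributes 8 new; branch {B=0, D=1} (C, E, A, F) contributes 8 new; branch {B=0, D=1} (C, E, A, F) contributes 0 new; branch {D=1, E=0} (C, B, A, F) contributes 4 new; branch {D=1, E=0} (C, B, A, F) contributes 0 new; branch {A=0, F=1} (D, C, B, E) contributes 4 new; branch {D=1, F=1} (C, B, E, A) contributes 2 new; branch {D=1, F=1} (C, B, E, A) contributes 0 new; branch {A=1, B=1, D=0, E=1, F=0} (C) contributes 2 new. Total: 44.

44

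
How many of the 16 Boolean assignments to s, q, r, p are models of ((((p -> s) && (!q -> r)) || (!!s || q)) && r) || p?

Initial set: {(((((p -> s) && (!q -> r)) || (!!s || q)) && r) || p)}.
(((((p -> s) && (!q -> r)) || (!!s || q)) && r) || p): β-rule — branch into ((((p -> s) && (!q -> r)) || (!!s || q)) && r)  //  p.
  branch 1 (add ((((p -> s) && (!q -> r)) || (!!s || q)) && r)):
    ((((p -> s) && (!q -> r)) || (!!s || q)) && r): α-rule — add (((p -> s) && (!q -> r)) || (!!s || q)), r.
    (((p -> s) && (!q -> r)) || (!!s || q)): β-rule — branch into ((p -> s) && (!q -> r))  //  (!!s || q).
      branch 1.1 (add ((p -> s) && (!q -> r))):
        ((p -> s) && (!q -> r)): α-rule — add (p -> s), (!q -> r).
        (p -> s): β-rule — branch into !p  //  s.
          branch 1.1.1 (add !p):
            (!q -> r): β-rule — branch into !!q  //  r.
              branch 1.1.1.1 (add !!q):
                ○ open, literals {p=0, q=1, r=1}.
              branch 1.1.1.2 (add r):
                ○ open, literals {p=0, r=1}.
          branch 1.1.2 (add s):
            (!q -> r): β-rule — branch into !!q  //  r.
              branch 1.1.2.1 (add !!q):
                ○ open, literals {q=1, r=1, s=1}.
              branch 1.1.2.2 (add r):
                ○ open, literals {r=1, s=1}.
      branch 1.2 (add (!!s || q)):
        (!!s || q): β-rule — branch into !!s  //  q.
          branch 1.2.1 (add !!s):
            !!s: drop double negation, giving s.
            ○ open, literals {r=1, s=1}.
          branch 1.2.2 (add q):
            ○ open, literals {q=1, r=1}.
  branch 2 (add p):
    ○ open, literals {p=1}.
0 branches closed, 7 open.
Each open branch fixes some atoms; the unmentioned ones are free. Counting distinct full assignments: branch {p=0, q=1, r=1} (s) contributes 2 new; branch {p=0, r=1} (s, q) contributes 2 new; branch {q=1, r=1, s=1} (p) contributes 1 new; branch {r=1, s=1} (q, p) contributes 1 new; branch {r=1, s=1} (q, p) contributes 0 new; branch {q=1, r=1} (s, p) contributes 1 new; branch {p=1} (s, q, r) contributes 5 new. Total: 12.

12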